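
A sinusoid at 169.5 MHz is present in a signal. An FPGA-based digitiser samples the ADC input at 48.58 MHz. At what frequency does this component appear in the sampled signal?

169.5 MHz mod fs = 23.76 MHz.
23.76 MHz ≤ fs/2 = 24.29 MHz, appears at 23.76 MHz.

23.76 MHz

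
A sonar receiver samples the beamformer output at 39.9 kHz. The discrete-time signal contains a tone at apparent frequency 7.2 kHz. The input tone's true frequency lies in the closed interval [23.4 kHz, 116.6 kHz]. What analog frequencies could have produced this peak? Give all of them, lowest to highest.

32.7 kHz, 47.1 kHz, 72.6 kHz, 87 kHz, 112.5 kHz

Frequencies that alias to 7.2 kHz are k·fs ± 7.2 kHz for integer k ≥ 0.
k=0: 7.2 kHz.
k=1: 32.7 kHz, 47.1 kHz.
k=2: 72.6 kHz, 87 kHz.
k=3: 112.5 kHz, 126.9 kHz.
k=4: 152.4 kHz, 166.8 kHz.
Within [23.4 kHz, 116.6 kHz]: 32.7 kHz, 47.1 kHz, 72.6 kHz, 87 kHz, 112.5 kHz.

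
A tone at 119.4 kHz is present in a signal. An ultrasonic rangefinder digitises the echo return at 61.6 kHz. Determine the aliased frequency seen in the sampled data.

3.8 kHz

119.4 kHz mod fs = 57.8 kHz.
57.8 kHz > fs/2 = 30.8 kHz, folds to fs − 57.8 kHz = 3.8 kHz.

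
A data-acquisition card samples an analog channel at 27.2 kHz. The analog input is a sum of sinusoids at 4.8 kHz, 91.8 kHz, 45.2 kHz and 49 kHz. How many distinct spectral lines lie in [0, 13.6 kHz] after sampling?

4

fs/2 = 13.6 kHz.
4.8 kHz ≤ fs/2 = 13.6 kHz, passes unchanged.
91.8 kHz mod fs = 10.2 kHz.
10.2 kHz ≤ fs/2 = 13.6 kHz, appears at 10.2 kHz.
45.2 kHz mod fs = 18 kHz.
18 kHz > fs/2 = 13.6 kHz, folds to fs − 18 kHz = 9.2 kHz.
49 kHz mod fs = 21.8 kHz.
21.8 kHz > fs/2 = 13.6 kHz, folds to fs − 21.8 kHz = 5.4 kHz.
Distinct values: {4.8 kHz, 5.4 kHz, 9.2 kHz, 10.2 kHz} → 4.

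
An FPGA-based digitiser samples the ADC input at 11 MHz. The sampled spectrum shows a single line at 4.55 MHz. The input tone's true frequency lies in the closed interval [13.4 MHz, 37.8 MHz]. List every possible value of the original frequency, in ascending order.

15.55 MHz, 17.45 MHz, 26.55 MHz, 28.45 MHz, 37.55 MHz

Frequencies that alias to 4.55 MHz are k·fs ± 4.55 MHz for integer k ≥ 0.
k=0: 4.55 MHz.
k=1: 6.45 MHz, 15.55 MHz.
k=2: 17.45 MHz, 26.55 MHz.
k=3: 28.45 MHz, 37.55 MHz.
k=4: 39.45 MHz, 48.55 MHz.
Within [13.4 MHz, 37.8 MHz]: 15.55 MHz, 17.45 MHz, 26.55 MHz, 28.45 MHz, 37.55 MHz.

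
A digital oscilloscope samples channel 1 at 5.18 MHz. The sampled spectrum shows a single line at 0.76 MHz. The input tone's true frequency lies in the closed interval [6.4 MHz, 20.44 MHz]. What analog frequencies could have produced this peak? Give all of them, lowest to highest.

Frequencies that alias to 0.76 MHz are k·fs ± 0.76 MHz for integer k ≥ 0.
k=0: 0.76 MHz.
k=1: 4.42 MHz, 5.94 MHz.
k=2: 9.6 MHz, 11.12 MHz.
k=3: 14.78 MHz, 16.3 MHz.
k=4: 19.96 MHz, 21.48 MHz.
k=5: 25.14 MHz, 26.66 MHz.
Within [6.4 MHz, 20.44 MHz]: 9.6 MHz, 11.12 MHz, 14.78 MHz, 16.3 MHz, 19.96 MHz.

9.6 MHz, 11.12 MHz, 14.78 MHz, 16.3 MHz, 19.96 MHz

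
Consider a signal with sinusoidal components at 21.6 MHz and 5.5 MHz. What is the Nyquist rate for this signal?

Highest-frequency component: 21.6 MHz.
Nyquist rate = 2 × 21.6 MHz = 43.2 MHz.

43.2 MHz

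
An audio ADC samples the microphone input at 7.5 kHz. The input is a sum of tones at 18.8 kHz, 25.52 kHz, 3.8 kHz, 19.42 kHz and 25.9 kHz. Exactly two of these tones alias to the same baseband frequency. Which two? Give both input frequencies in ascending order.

3.8 kHz, 18.8 kHz

fs/2 = 3.75 kHz.
18.8 kHz mod fs = 3.8 kHz.
3.8 kHz > fs/2 = 3.75 kHz, folds to fs − 3.8 kHz = 3.7 kHz.
25.52 kHz mod fs = 3.02 kHz.
3.02 kHz ≤ fs/2 = 3.75 kHz, appears at 3.02 kHz.
3.8 kHz > fs/2 = 3.75 kHz, folds to fs − 3.8 kHz = 3.7 kHz.
19.42 kHz mod fs = 4.42 kHz.
4.42 kHz > fs/2 = 3.75 kHz, folds to fs − 4.42 kHz = 3.08 kHz.
25.9 kHz mod fs = 3.4 kHz.
3.4 kHz ≤ fs/2 = 3.75 kHz, appears at 3.4 kHz.
3.8 kHz and 18.8 kHz both map to 3.7 kHz.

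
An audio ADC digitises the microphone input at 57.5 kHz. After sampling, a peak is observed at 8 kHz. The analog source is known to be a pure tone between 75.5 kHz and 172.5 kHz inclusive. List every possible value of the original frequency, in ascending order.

107 kHz, 123 kHz, 164.5 kHz

Frequencies that alias to 8 kHz are k·fs ± 8 kHz for integer k ≥ 0.
k=0: 8 kHz.
k=1: 49.5 kHz, 65.5 kHz.
k=2: 107 kHz, 123 kHz.
k=3: 164.5 kHz, 180.5 kHz.
k=4: 222 kHz, 238 kHz.
Within [75.5 kHz, 172.5 kHz]: 107 kHz, 123 kHz, 164.5 kHz.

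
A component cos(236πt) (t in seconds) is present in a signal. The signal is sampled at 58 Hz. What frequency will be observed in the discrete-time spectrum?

ω = 236π rad/s → f = ω/(2π) = 118 Hz.
118 Hz mod fs = 2 Hz.
2 Hz ≤ fs/2 = 29 Hz, appears at 2 Hz.

2 Hz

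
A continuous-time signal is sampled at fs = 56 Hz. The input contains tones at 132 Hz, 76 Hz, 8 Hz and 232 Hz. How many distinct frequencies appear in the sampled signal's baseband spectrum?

2

fs/2 = 28 Hz.
132 Hz mod fs = 20 Hz.
20 Hz ≤ fs/2 = 28 Hz, appears at 20 Hz.
76 Hz mod fs = 20 Hz.
20 Hz ≤ fs/2 = 28 Hz, appears at 20 Hz.
8 Hz ≤ fs/2 = 28 Hz, passes unchanged.
232 Hz mod fs = 8 Hz.
8 Hz ≤ fs/2 = 28 Hz, appears at 8 Hz.
Distinct values: {8 Hz, 20 Hz} → 2.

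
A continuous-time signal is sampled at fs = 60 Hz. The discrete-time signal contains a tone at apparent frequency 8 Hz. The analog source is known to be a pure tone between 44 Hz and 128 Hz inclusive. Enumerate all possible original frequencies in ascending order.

Frequencies that alias to 8 Hz are k·fs ± 8 Hz for integer k ≥ 0.
k=0: 8 Hz.
k=1: 52 Hz, 68 Hz.
k=2: 112 Hz, 128 Hz.
k=3: 172 Hz, 188 Hz.
Within [44 Hz, 128 Hz]: 52 Hz, 68 Hz, 112 Hz, 128 Hz.

52 Hz, 68 Hz, 112 Hz, 128 Hz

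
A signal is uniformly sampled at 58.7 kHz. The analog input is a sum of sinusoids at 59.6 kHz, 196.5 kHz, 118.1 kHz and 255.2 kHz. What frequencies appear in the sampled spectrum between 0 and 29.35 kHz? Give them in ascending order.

0.7 kHz, 0.9 kHz, 20.4 kHz

fs/2 = 29.35 kHz.
59.6 kHz mod fs = 0.9 kHz.
0.9 kHz ≤ fs/2 = 29.35 kHz, appears at 0.9 kHz.
196.5 kHz mod fs = 20.4 kHz.
20.4 kHz ≤ fs/2 = 29.35 kHz, appears at 20.4 kHz.
118.1 kHz mod fs = 0.7 kHz.
0.7 kHz ≤ fs/2 = 29.35 kHz, appears at 0.7 kHz.
255.2 kHz mod fs = 20.4 kHz.
20.4 kHz ≤ fs/2 = 29.35 kHz, appears at 20.4 kHz.
Distinct values: {0.7 kHz, 0.9 kHz, 20.4 kHz}.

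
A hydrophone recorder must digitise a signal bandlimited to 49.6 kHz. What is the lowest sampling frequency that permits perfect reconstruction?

99.2 kHz

Nyquist rate = 2 × 49.6 kHz = 99.2 kHz.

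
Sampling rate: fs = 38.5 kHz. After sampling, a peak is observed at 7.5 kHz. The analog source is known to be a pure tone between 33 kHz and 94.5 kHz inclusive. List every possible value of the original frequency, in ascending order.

46 kHz, 69.5 kHz, 84.5 kHz

Frequencies that alias to 7.5 kHz are k·fs ± 7.5 kHz for integer k ≥ 0.
k=0: 7.5 kHz.
k=1: 31 kHz, 46 kHz.
k=2: 69.5 kHz, 84.5 kHz.
k=3: 108 kHz, 123 kHz.
Within [33 kHz, 94.5 kHz]: 46 kHz, 69.5 kHz, 84.5 kHz.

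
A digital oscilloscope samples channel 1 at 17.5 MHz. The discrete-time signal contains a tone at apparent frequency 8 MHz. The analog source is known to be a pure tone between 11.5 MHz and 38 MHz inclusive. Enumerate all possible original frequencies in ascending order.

Frequencies that alias to 8 MHz are k·fs ± 8 MHz for integer k ≥ 0.
k=0: 8 MHz.
k=1: 9.5 MHz, 25.5 MHz.
k=2: 27 MHz, 43 MHz.
k=3: 44.5 MHz, 60.5 MHz.
Within [11.5 MHz, 38 MHz]: 25.5 MHz, 27 MHz.

25.5 MHz, 27 MHz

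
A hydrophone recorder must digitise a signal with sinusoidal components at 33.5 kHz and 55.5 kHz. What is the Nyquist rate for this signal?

111 kHz

Highest-frequency component: 55.5 kHz.
Nyquist rate = 2 × 55.5 kHz = 111 kHz.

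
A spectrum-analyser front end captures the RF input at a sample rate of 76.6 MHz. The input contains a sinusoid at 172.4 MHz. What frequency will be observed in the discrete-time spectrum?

19.2 MHz

172.4 MHz mod fs = 19.2 MHz.
19.2 MHz ≤ fs/2 = 38.3 MHz, appears at 19.2 MHz.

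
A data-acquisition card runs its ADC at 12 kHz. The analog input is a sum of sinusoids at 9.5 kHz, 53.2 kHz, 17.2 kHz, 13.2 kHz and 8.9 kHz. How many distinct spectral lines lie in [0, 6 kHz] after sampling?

4

fs/2 = 6 kHz.
9.5 kHz > fs/2 = 6 kHz, folds to fs − 9.5 kHz = 2.5 kHz.
53.2 kHz mod fs = 5.2 kHz.
5.2 kHz ≤ fs/2 = 6 kHz, appears at 5.2 kHz.
17.2 kHz mod fs = 5.2 kHz.
5.2 kHz ≤ fs/2 = 6 kHz, appears at 5.2 kHz.
13.2 kHz mod fs = 1.2 kHz.
1.2 kHz ≤ fs/2 = 6 kHz, appears at 1.2 kHz.
8.9 kHz > fs/2 = 6 kHz, folds to fs − 8.9 kHz = 3.1 kHz.
Distinct values: {1.2 kHz, 2.5 kHz, 3.1 kHz, 5.2 kHz} → 4.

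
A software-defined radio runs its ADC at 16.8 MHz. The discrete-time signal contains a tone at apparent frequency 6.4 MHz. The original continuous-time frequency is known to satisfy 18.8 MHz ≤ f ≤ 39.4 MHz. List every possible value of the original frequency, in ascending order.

Frequencies that alias to 6.4 MHz are k·fs ± 6.4 MHz for integer k ≥ 0.
k=0: 6.4 MHz.
k=1: 10.4 MHz, 23.2 MHz.
k=2: 27.2 MHz, 40 MHz.
k=3: 44 MHz, 56.8 MHz.
Within [18.8 MHz, 39.4 MHz]: 23.2 MHz, 27.2 MHz.

23.2 MHz, 27.2 MHz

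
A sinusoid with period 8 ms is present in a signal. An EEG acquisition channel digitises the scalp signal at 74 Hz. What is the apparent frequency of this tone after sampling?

23 Hz

T = 8 ms → f = 1/T = 125 Hz.
125 Hz mod fs = 51 Hz.
51 Hz > fs/2 = 37 Hz, folds to fs − 51 Hz = 23 Hz.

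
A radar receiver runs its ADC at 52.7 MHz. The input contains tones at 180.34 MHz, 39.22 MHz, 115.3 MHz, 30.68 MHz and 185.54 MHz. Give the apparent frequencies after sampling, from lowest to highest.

9.9 MHz, 13.48 MHz, 22.02 MHz, 22.24 MHz, 25.26 MHz

fs/2 = 26.35 MHz.
180.34 MHz mod fs = 22.24 MHz.
22.24 MHz ≤ fs/2 = 26.35 MHz, appears at 22.24 MHz.
39.22 MHz > fs/2 = 26.35 MHz, folds to fs − 39.22 MHz = 13.48 MHz.
115.3 MHz mod fs = 9.9 MHz.
9.9 MHz ≤ fs/2 = 26.35 MHz, appears at 9.9 MHz.
30.68 MHz > fs/2 = 26.35 MHz, folds to fs − 30.68 MHz = 22.02 MHz.
185.54 MHz mod fs = 27.44 MHz.
27.44 MHz > fs/2 = 26.35 MHz, folds to fs − 27.44 MHz = 25.26 MHz.
Distinct values: {9.9 MHz, 13.48 MHz, 22.02 MHz, 22.24 MHz, 25.26 MHz}.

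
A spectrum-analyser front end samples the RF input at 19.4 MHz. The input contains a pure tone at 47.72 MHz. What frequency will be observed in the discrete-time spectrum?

47.72 MHz mod fs = 8.92 MHz.
8.92 MHz ≤ fs/2 = 9.7 MHz, appears at 8.92 MHz.

8.92 MHz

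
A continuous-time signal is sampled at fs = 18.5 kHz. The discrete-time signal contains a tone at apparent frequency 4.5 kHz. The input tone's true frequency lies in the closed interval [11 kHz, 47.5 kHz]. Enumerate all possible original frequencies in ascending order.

Frequencies that alias to 4.5 kHz are k·fs ± 4.5 kHz for integer k ≥ 0.
k=0: 4.5 kHz.
k=1: 14 kHz, 23 kHz.
k=2: 32.5 kHz, 41.5 kHz.
k=3: 51 kHz, 60 kHz.
Within [11 kHz, 47.5 kHz]: 14 kHz, 23 kHz, 32.5 kHz, 41.5 kHz.

14 kHz, 23 kHz, 32.5 kHz, 41.5 kHz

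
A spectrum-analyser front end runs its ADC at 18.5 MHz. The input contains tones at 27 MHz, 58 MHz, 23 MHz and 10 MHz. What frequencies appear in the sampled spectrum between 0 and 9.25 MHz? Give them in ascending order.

2.5 MHz, 4.5 MHz, 8.5 MHz

fs/2 = 9.25 MHz.
27 MHz mod fs = 8.5 MHz.
8.5 MHz ≤ fs/2 = 9.25 MHz, appears at 8.5 MHz.
58 MHz mod fs = 2.5 MHz.
2.5 MHz ≤ fs/2 = 9.25 MHz, appears at 2.5 MHz.
23 MHz mod fs = 4.5 MHz.
4.5 MHz ≤ fs/2 = 9.25 MHz, appears at 4.5 MHz.
10 MHz > fs/2 = 9.25 MHz, folds to fs − 10 MHz = 8.5 MHz.
Distinct values: {2.5 MHz, 4.5 MHz, 8.5 MHz}.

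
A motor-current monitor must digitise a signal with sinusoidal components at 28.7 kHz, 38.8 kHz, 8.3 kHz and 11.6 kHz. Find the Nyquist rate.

77.6 kHz

Highest-frequency component: 38.8 kHz.
Nyquist rate = 2 × 38.8 kHz = 77.6 kHz.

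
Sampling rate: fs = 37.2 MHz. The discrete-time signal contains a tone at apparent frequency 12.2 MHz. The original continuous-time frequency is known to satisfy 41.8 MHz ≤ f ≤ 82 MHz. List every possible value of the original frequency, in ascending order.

Frequencies that alias to 12.2 MHz are k·fs ± 12.2 MHz for integer k ≥ 0.
k=0: 12.2 MHz.
k=1: 25 MHz, 49.4 MHz.
k=2: 62.2 MHz, 86.6 MHz.
k=3: 99.4 MHz, 123.8 MHz.
Within [41.8 MHz, 82 MHz]: 49.4 MHz, 62.2 MHz.

49.4 MHz, 62.2 MHz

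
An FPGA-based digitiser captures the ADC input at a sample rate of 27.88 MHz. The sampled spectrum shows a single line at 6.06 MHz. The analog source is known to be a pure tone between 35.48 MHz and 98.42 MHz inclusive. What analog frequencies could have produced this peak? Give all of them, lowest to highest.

49.7 MHz, 61.82 MHz, 77.58 MHz, 89.7 MHz

Frequencies that alias to 6.06 MHz are k·fs ± 6.06 MHz for integer k ≥ 0.
k=0: 6.06 MHz.
k=1: 21.82 MHz, 33.94 MHz.
k=2: 49.7 MHz, 61.82 MHz.
k=3: 77.58 MHz, 89.7 MHz.
k=4: 105.46 MHz, 117.58 MHz.
Within [35.48 MHz, 98.42 MHz]: 49.7 MHz, 61.82 MHz, 77.58 MHz, 89.7 MHz.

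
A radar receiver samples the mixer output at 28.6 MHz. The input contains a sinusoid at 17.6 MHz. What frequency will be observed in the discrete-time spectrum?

11 MHz

17.6 MHz > fs/2 = 14.3 MHz, folds to fs − 17.6 MHz = 11 MHz.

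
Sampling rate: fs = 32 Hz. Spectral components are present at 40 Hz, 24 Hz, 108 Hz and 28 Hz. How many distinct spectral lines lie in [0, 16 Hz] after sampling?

3

fs/2 = 16 Hz.
40 Hz mod fs = 8 Hz.
8 Hz ≤ fs/2 = 16 Hz, appears at 8 Hz.
24 Hz > fs/2 = 16 Hz, folds to fs − 24 Hz = 8 Hz.
108 Hz mod fs = 12 Hz.
12 Hz ≤ fs/2 = 16 Hz, appears at 12 Hz.
28 Hz > fs/2 = 16 Hz, folds to fs − 28 Hz = 4 Hz.
Distinct values: {4 Hz, 8 Hz, 12 Hz} → 3.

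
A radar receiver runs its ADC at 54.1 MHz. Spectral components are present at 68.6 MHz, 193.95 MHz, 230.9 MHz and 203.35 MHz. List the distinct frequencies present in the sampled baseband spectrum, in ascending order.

13.05 MHz, 14.5 MHz, 22.45 MHz

fs/2 = 27.05 MHz.
68.6 MHz mod fs = 14.5 MHz.
14.5 MHz ≤ fs/2 = 27.05 MHz, appears at 14.5 MHz.
193.95 MHz mod fs = 31.65 MHz.
31.65 MHz > fs/2 = 27.05 MHz, folds to fs − 31.65 MHz = 22.45 MHz.
230.9 MHz mod fs = 14.5 MHz.
14.5 MHz ≤ fs/2 = 27.05 MHz, appears at 14.5 MHz.
203.35 MHz mod fs = 41.05 MHz.
41.05 MHz > fs/2 = 27.05 MHz, folds to fs − 41.05 MHz = 13.05 MHz.
Distinct values: {13.05 MHz, 14.5 MHz, 22.45 MHz}.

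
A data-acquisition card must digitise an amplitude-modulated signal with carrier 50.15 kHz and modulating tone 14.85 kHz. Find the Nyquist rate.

130 kHz

AM sidebands sit at fc ± fm = 35.3 kHz and 65 kHz.
Highest-frequency component: 65 kHz.
Nyquist rate = 2 × 65 kHz = 130 kHz.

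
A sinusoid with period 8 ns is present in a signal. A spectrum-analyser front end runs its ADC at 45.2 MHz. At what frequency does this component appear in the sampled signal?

T = 8 ns → f = 1/T = 125 MHz.
125 MHz mod fs = 34.6 MHz.
34.6 MHz > fs/2 = 22.6 MHz, folds to fs − 34.6 MHz = 10.6 MHz.

10.6 MHz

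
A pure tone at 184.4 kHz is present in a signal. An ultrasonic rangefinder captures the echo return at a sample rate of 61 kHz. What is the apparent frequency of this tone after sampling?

1.4 kHz

184.4 kHz mod fs = 1.4 kHz.
1.4 kHz ≤ fs/2 = 30.5 kHz, appears at 1.4 kHz.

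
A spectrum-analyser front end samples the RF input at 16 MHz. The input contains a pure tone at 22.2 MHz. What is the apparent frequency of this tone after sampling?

22.2 MHz mod fs = 6.2 MHz.
6.2 MHz ≤ fs/2 = 8 MHz, appears at 6.2 MHz.

6.2 MHz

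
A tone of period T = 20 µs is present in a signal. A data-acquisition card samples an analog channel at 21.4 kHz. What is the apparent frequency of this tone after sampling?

7.2 kHz

T = 20 µs → f = 1/T = 50 kHz.
50 kHz mod fs = 7.2 kHz.
7.2 kHz ≤ fs/2 = 10.7 kHz, appears at 7.2 kHz.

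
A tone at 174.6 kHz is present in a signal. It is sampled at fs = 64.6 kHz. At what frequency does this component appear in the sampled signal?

174.6 kHz mod fs = 45.4 kHz.
45.4 kHz > fs/2 = 32.3 kHz, folds to fs − 45.4 kHz = 19.2 kHz.

19.2 kHz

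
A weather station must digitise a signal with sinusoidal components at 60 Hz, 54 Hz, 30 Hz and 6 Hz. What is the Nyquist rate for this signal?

120 Hz

Highest-frequency component: 60 Hz.
Nyquist rate = 2 × 60 Hz = 120 Hz.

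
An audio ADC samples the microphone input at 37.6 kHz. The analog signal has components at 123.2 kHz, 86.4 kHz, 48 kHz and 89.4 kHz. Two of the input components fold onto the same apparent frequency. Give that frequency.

fs/2 = 18.8 kHz.
123.2 kHz mod fs = 10.4 kHz.
10.4 kHz ≤ fs/2 = 18.8 kHz, appears at 10.4 kHz.
86.4 kHz mod fs = 11.2 kHz.
11.2 kHz ≤ fs/2 = 18.8 kHz, appears at 11.2 kHz.
48 kHz mod fs = 10.4 kHz.
10.4 kHz ≤ fs/2 = 18.8 kHz, appears at 10.4 kHz.
89.4 kHz mod fs = 14.2 kHz.
14.2 kHz ≤ fs/2 = 18.8 kHz, appears at 14.2 kHz.
48 kHz and 123.2 kHz both map to 10.4 kHz.

10.4 kHz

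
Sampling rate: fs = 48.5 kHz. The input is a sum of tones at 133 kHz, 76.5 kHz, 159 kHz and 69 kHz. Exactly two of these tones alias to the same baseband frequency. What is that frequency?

fs/2 = 24.25 kHz.
133 kHz mod fs = 36 kHz.
36 kHz > fs/2 = 24.25 kHz, folds to fs − 36 kHz = 12.5 kHz.
76.5 kHz mod fs = 28 kHz.
28 kHz > fs/2 = 24.25 kHz, folds to fs − 28 kHz = 20.5 kHz.
159 kHz mod fs = 13.5 kHz.
13.5 kHz ≤ fs/2 = 24.25 kHz, appears at 13.5 kHz.
69 kHz mod fs = 20.5 kHz.
20.5 kHz ≤ fs/2 = 24.25 kHz, appears at 20.5 kHz.
69 kHz and 76.5 kHz both map to 20.5 kHz.

20.5 kHz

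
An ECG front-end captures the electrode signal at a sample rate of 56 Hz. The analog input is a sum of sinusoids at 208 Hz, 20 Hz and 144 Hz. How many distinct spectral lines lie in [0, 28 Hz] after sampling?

3

fs/2 = 28 Hz.
208 Hz mod fs = 40 Hz.
40 Hz > fs/2 = 28 Hz, folds to fs − 40 Hz = 16 Hz.
20 Hz ≤ fs/2 = 28 Hz, passes unchanged.
144 Hz mod fs = 32 Hz.
32 Hz > fs/2 = 28 Hz, folds to fs − 32 Hz = 24 Hz.
Distinct values: {16 Hz, 20 Hz, 24 Hz} → 3.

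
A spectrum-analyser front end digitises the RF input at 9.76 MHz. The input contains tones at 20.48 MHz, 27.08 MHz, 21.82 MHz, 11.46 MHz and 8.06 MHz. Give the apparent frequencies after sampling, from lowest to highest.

fs/2 = 4.88 MHz.
20.48 MHz mod fs = 0.96 MHz.
0.96 MHz ≤ fs/2 = 4.88 MHz, appears at 0.96 MHz.
27.08 MHz mod fs = 7.56 MHz.
7.56 MHz > fs/2 = 4.88 MHz, folds to fs − 7.56 MHz = 2.2 MHz.
21.82 MHz mod fs = 2.3 MHz.
2.3 MHz ≤ fs/2 = 4.88 MHz, appears at 2.3 MHz.
11.46 MHz mod fs = 1.7 MHz.
1.7 MHz ≤ fs/2 = 4.88 MHz, appears at 1.7 MHz.
8.06 MHz > fs/2 = 4.88 MHz, folds to fs − 8.06 MHz = 1.7 MHz.
Distinct values: {0.96 MHz, 1.7 MHz, 2.2 MHz, 2.3 MHz}.

0.96 MHz, 1.7 MHz, 2.2 MHz, 2.3 MHz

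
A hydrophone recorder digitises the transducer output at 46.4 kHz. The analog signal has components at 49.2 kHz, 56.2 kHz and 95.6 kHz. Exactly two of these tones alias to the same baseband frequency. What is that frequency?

fs/2 = 23.2 kHz.
49.2 kHz mod fs = 2.8 kHz.
2.8 kHz ≤ fs/2 = 23.2 kHz, appears at 2.8 kHz.
56.2 kHz mod fs = 9.8 kHz.
9.8 kHz ≤ fs/2 = 23.2 kHz, appears at 9.8 kHz.
95.6 kHz mod fs = 2.8 kHz.
2.8 kHz ≤ fs/2 = 23.2 kHz, appears at 2.8 kHz.
49.2 kHz and 95.6 kHz both map to 2.8 kHz.

2.8 kHz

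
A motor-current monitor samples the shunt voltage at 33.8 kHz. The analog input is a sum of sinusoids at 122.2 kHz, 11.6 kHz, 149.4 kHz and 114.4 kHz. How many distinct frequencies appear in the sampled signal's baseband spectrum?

3

fs/2 = 16.9 kHz.
122.2 kHz mod fs = 20.8 kHz.
20.8 kHz > fs/2 = 16.9 kHz, folds to fs − 20.8 kHz = 13 kHz.
11.6 kHz ≤ fs/2 = 16.9 kHz, passes unchanged.
149.4 kHz mod fs = 14.2 kHz.
14.2 kHz ≤ fs/2 = 16.9 kHz, appears at 14.2 kHz.
114.4 kHz mod fs = 13 kHz.
13 kHz ≤ fs/2 = 16.9 kHz, appears at 13 kHz.
Distinct values: {11.6 kHz, 13 kHz, 14.2 kHz} → 3.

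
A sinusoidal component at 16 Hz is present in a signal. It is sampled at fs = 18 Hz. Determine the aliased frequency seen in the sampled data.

2 Hz

16 Hz > fs/2 = 9 Hz, folds to fs − 16 Hz = 2 Hz.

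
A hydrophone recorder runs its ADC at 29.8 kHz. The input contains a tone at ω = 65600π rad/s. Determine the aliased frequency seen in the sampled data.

ω = 65600π rad/s → f = ω/(2π) = 32800 Hz = 32.8 kHz.
32.8 kHz mod fs = 3 kHz.
3 kHz ≤ fs/2 = 14.9 kHz, appears at 3 kHz.

3 kHz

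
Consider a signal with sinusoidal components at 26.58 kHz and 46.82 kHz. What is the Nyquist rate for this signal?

93.64 kHz

Highest-frequency component: 46.82 kHz.
Nyquist rate = 2 × 46.82 kHz = 93.64 kHz.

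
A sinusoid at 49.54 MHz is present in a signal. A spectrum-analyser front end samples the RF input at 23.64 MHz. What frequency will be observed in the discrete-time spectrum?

2.26 MHz

49.54 MHz mod fs = 2.26 MHz.
2.26 MHz ≤ fs/2 = 11.82 MHz, appears at 2.26 MHz.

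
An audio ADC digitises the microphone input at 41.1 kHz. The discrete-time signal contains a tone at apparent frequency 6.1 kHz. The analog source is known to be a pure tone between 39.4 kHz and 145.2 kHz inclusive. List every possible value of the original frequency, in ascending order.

Frequencies that alias to 6.1 kHz are k·fs ± 6.1 kHz for integer k ≥ 0.
k=0: 6.1 kHz.
k=1: 35 kHz, 47.2 kHz.
k=2: 76.1 kHz, 88.3 kHz.
k=3: 117.2 kHz, 129.4 kHz.
k=4: 158.3 kHz, 170.5 kHz.
Within [39.4 kHz, 145.2 kHz]: 47.2 kHz, 76.1 kHz, 88.3 kHz, 117.2 kHz, 129.4 kHz.

47.2 kHz, 76.1 kHz, 88.3 kHz, 117.2 kHz, 129.4 kHz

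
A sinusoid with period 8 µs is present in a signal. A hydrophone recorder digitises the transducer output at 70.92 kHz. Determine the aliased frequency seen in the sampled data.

16.84 kHz

T = 8 µs → f = 1/T = 125 kHz.
125 kHz mod fs = 54.08 kHz.
54.08 kHz > fs/2 = 35.46 kHz, folds to fs − 54.08 kHz = 16.84 kHz.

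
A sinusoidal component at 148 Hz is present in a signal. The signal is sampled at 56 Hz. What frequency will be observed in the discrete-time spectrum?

148 Hz mod fs = 36 Hz.
36 Hz > fs/2 = 28 Hz, folds to fs − 36 Hz = 20 Hz.

20 Hz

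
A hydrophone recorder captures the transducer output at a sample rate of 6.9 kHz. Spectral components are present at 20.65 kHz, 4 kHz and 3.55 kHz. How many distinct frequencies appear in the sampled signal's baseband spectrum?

fs/2 = 3.45 kHz.
20.65 kHz mod fs = 6.85 kHz.
6.85 kHz > fs/2 = 3.45 kHz, folds to fs − 6.85 kHz = 0.05 kHz.
4 kHz > fs/2 = 3.45 kHz, folds to fs − 4 kHz = 2.9 kHz.
3.55 kHz > fs/2 = 3.45 kHz, folds to fs − 3.55 kHz = 3.35 kHz.
Distinct values: {0.05 kHz, 2.9 kHz, 3.35 kHz} → 3.

3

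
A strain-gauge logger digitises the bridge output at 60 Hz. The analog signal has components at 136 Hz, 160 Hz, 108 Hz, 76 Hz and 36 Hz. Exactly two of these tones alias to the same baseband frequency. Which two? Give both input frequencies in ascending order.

fs/2 = 30 Hz.
136 Hz mod fs = 16 Hz.
16 Hz ≤ fs/2 = 30 Hz, appears at 16 Hz.
160 Hz mod fs = 40 Hz.
40 Hz > fs/2 = 30 Hz, folds to fs − 40 Hz = 20 Hz.
108 Hz mod fs = 48 Hz.
48 Hz > fs/2 = 30 Hz, folds to fs − 48 Hz = 12 Hz.
76 Hz mod fs = 16 Hz.
16 Hz ≤ fs/2 = 30 Hz, appears at 16 Hz.
36 Hz > fs/2 = 30 Hz, folds to fs − 36 Hz = 24 Hz.
76 Hz and 136 Hz both map to 16 Hz.

76 Hz, 136 Hz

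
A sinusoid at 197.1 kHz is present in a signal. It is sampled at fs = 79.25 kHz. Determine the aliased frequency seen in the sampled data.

38.6 kHz

197.1 kHz mod fs = 38.6 kHz.
38.6 kHz ≤ fs/2 = 39.625 kHz, appears at 38.6 kHz.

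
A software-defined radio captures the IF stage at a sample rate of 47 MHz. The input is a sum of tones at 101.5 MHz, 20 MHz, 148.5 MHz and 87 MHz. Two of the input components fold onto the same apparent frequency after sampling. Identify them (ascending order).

fs/2 = 23.5 MHz.
101.5 MHz mod fs = 7.5 MHz.
7.5 MHz ≤ fs/2 = 23.5 MHz, appears at 7.5 MHz.
20 MHz ≤ fs/2 = 23.5 MHz, passes unchanged.
148.5 MHz mod fs = 7.5 MHz.
7.5 MHz ≤ fs/2 = 23.5 MHz, appears at 7.5 MHz.
87 MHz mod fs = 40 MHz.
40 MHz > fs/2 = 23.5 MHz, folds to fs − 40 MHz = 7 MHz.
101.5 MHz and 148.5 MHz both map to 7.5 MHz.

101.5 MHz, 148.5 MHz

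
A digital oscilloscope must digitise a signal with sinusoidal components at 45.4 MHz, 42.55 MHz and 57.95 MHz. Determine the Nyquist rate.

Highest-frequency component: 57.95 MHz.
Nyquist rate = 2 × 57.95 MHz = 115.9 MHz.

115.9 MHz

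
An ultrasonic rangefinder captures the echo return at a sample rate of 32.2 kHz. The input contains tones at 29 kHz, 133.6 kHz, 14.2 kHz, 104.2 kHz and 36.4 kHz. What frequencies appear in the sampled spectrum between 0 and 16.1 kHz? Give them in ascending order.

fs/2 = 16.1 kHz.
29 kHz > fs/2 = 16.1 kHz, folds to fs − 29 kHz = 3.2 kHz.
133.6 kHz mod fs = 4.8 kHz.
4.8 kHz ≤ fs/2 = 16.1 kHz, appears at 4.8 kHz.
14.2 kHz ≤ fs/2 = 16.1 kHz, passes unchanged.
104.2 kHz mod fs = 7.6 kHz.
7.6 kHz ≤ fs/2 = 16.1 kHz, appears at 7.6 kHz.
36.4 kHz mod fs = 4.2 kHz.
4.2 kHz ≤ fs/2 = 16.1 kHz, appears at 4.2 kHz.
Distinct values: {3.2 kHz, 4.2 kHz, 4.8 kHz, 7.6 kHz, 14.2 kHz}.

3.2 kHz, 4.2 kHz, 4.8 kHz, 7.6 kHz, 14.2 kHz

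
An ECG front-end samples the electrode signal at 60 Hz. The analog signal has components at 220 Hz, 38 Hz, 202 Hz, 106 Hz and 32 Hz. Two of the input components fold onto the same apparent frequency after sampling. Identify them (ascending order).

fs/2 = 30 Hz.
220 Hz mod fs = 40 Hz.
40 Hz > fs/2 = 30 Hz, folds to fs − 40 Hz = 20 Hz.
38 Hz > fs/2 = 30 Hz, folds to fs − 38 Hz = 22 Hz.
202 Hz mod fs = 22 Hz.
22 Hz ≤ fs/2 = 30 Hz, appears at 22 Hz.
106 Hz mod fs = 46 Hz.
46 Hz > fs/2 = 30 Hz, folds to fs − 46 Hz = 14 Hz.
32 Hz > fs/2 = 30 Hz, folds to fs − 32 Hz = 28 Hz.
38 Hz and 202 Hz both map to 22 Hz.

38 Hz, 202 Hz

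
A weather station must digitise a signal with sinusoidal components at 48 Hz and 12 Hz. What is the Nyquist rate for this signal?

Highest-frequency component: 48 Hz.
Nyquist rate = 2 × 48 Hz = 96 Hz.

96 Hz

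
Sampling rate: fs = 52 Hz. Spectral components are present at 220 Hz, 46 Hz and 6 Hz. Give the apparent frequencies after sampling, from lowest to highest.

fs/2 = 26 Hz.
220 Hz mod fs = 12 Hz.
12 Hz ≤ fs/2 = 26 Hz, appears at 12 Hz.
46 Hz > fs/2 = 26 Hz, folds to fs − 46 Hz = 6 Hz.
6 Hz ≤ fs/2 = 26 Hz, passes unchanged.
Distinct values: {6 Hz, 12 Hz}.

6 Hz, 12 Hz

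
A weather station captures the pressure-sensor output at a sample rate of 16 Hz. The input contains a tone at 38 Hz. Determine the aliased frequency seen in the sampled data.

38 Hz mod fs = 6 Hz.
6 Hz ≤ fs/2 = 8 Hz, appears at 6 Hz.

6 Hz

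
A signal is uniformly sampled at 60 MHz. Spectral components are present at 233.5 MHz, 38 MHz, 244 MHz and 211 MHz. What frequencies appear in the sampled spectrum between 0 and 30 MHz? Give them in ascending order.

4 MHz, 6.5 MHz, 22 MHz, 29 MHz

fs/2 = 30 MHz.
233.5 MHz mod fs = 53.5 MHz.
53.5 MHz > fs/2 = 30 MHz, folds to fs − 53.5 MHz = 6.5 MHz.
38 MHz > fs/2 = 30 MHz, folds to fs − 38 MHz = 22 MHz.
244 MHz mod fs = 4 MHz.
4 MHz ≤ fs/2 = 30 MHz, appears at 4 MHz.
211 MHz mod fs = 31 MHz.
31 MHz > fs/2 = 30 MHz, folds to fs − 31 MHz = 29 MHz.
Distinct values: {4 MHz, 6.5 MHz, 22 MHz, 29 MHz}.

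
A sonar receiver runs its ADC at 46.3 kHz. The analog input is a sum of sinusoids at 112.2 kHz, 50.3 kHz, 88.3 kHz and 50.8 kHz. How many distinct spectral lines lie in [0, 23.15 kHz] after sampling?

fs/2 = 23.15 kHz.
112.2 kHz mod fs = 19.6 kHz.
19.6 kHz ≤ fs/2 = 23.15 kHz, appears at 19.6 kHz.
50.3 kHz mod fs = 4 kHz.
4 kHz ≤ fs/2 = 23.15 kHz, appears at 4 kHz.
88.3 kHz mod fs = 42 kHz.
42 kHz > fs/2 = 23.15 kHz, folds to fs − 42 kHz = 4.3 kHz.
50.8 kHz mod fs = 4.5 kHz.
4.5 kHz ≤ fs/2 = 23.15 kHz, appears at 4.5 kHz.
Distinct values: {4 kHz, 4.3 kHz, 4.5 kHz, 19.6 kHz} → 4.

4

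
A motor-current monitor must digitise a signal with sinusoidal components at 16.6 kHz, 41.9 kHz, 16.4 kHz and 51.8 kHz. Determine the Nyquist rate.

Highest-frequency component: 51.8 kHz.
Nyquist rate = 2 × 51.8 kHz = 103.6 kHz.

103.6 kHz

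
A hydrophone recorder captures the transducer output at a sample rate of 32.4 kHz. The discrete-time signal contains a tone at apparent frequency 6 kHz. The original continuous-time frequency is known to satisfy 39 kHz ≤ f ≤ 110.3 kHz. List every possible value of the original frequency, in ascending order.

58.8 kHz, 70.8 kHz, 91.2 kHz, 103.2 kHz

Frequencies that alias to 6 kHz are k·fs ± 6 kHz for integer k ≥ 0.
k=0: 6 kHz.
k=1: 26.4 kHz, 38.4 kHz.
k=2: 58.8 kHz, 70.8 kHz.
k=3: 91.2 kHz, 103.2 kHz.
k=4: 123.6 kHz, 135.6 kHz.
Within [39 kHz, 110.3 kHz]: 58.8 kHz, 70.8 kHz, 91.2 kHz, 103.2 kHz.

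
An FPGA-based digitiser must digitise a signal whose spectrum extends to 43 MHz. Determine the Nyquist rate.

86 MHz

Nyquist rate = 2 × 43 MHz = 86 MHz.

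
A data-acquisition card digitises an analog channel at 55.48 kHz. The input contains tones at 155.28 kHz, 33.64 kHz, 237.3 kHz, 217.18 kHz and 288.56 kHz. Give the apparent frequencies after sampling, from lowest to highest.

fs/2 = 27.74 kHz.
155.28 kHz mod fs = 44.32 kHz.
44.32 kHz > fs/2 = 27.74 kHz, folds to fs − 44.32 kHz = 11.16 kHz.
33.64 kHz > fs/2 = 27.74 kHz, folds to fs − 33.64 kHz = 21.84 kHz.
237.3 kHz mod fs = 15.38 kHz.
15.38 kHz ≤ fs/2 = 27.74 kHz, appears at 15.38 kHz.
217.18 kHz mod fs = 50.74 kHz.
50.74 kHz > fs/2 = 27.74 kHz, folds to fs − 50.74 kHz = 4.74 kHz.
288.56 kHz mod fs = 11.16 kHz.
11.16 kHz ≤ fs/2 = 27.74 kHz, appears at 11.16 kHz.
Distinct values: {4.74 kHz, 11.16 kHz, 15.38 kHz, 21.84 kHz}.

4.74 kHz, 11.16 kHz, 15.38 kHz, 21.84 kHz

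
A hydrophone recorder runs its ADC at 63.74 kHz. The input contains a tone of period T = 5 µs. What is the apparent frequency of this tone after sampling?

8.78 kHz

T = 5 µs → f = 1/T = 200 kHz.
200 kHz mod fs = 8.78 kHz.
8.78 kHz ≤ fs/2 = 31.87 kHz, appears at 8.78 kHz.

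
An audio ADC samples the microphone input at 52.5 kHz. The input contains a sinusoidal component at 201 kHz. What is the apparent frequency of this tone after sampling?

9 kHz

201 kHz mod fs = 43.5 kHz.
43.5 kHz > fs/2 = 26.25 kHz, folds to fs − 43.5 kHz = 9 kHz.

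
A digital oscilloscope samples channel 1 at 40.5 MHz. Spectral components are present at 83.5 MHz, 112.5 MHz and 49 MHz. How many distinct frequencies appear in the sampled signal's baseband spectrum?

3

fs/2 = 20.25 MHz.
83.5 MHz mod fs = 2.5 MHz.
2.5 MHz ≤ fs/2 = 20.25 MHz, appears at 2.5 MHz.
112.5 MHz mod fs = 31.5 MHz.
31.5 MHz > fs/2 = 20.25 MHz, folds to fs − 31.5 MHz = 9 MHz.
49 MHz mod fs = 8.5 MHz.
8.5 MHz ≤ fs/2 = 20.25 MHz, appears at 8.5 MHz.
Distinct values: {2.5 MHz, 8.5 MHz, 9 MHz} → 3.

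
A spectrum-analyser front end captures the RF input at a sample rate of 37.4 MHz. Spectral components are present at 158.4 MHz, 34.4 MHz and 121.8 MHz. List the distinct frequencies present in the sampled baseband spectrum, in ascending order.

fs/2 = 18.7 MHz.
158.4 MHz mod fs = 8.8 MHz.
8.8 MHz ≤ fs/2 = 18.7 MHz, appears at 8.8 MHz.
34.4 MHz > fs/2 = 18.7 MHz, folds to fs − 34.4 MHz = 3 MHz.
121.8 MHz mod fs = 9.6 MHz.
9.6 MHz ≤ fs/2 = 18.7 MHz, appears at 9.6 MHz.
Distinct values: {3 MHz, 8.8 MHz, 9.6 MHz}.

3 MHz, 8.8 MHz, 9.6 MHz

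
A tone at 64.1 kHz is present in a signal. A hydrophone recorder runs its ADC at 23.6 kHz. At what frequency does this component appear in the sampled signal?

64.1 kHz mod fs = 16.9 kHz.
16.9 kHz > fs/2 = 11.8 kHz, folds to fs − 16.9 kHz = 6.7 kHz.

6.7 kHz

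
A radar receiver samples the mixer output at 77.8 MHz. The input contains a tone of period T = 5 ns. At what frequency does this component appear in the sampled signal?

33.4 MHz

T = 5 ns → f = 1/T = 200 MHz.
200 MHz mod fs = 44.4 MHz.
44.4 MHz > fs/2 = 38.9 MHz, folds to fs − 44.4 MHz = 33.4 MHz.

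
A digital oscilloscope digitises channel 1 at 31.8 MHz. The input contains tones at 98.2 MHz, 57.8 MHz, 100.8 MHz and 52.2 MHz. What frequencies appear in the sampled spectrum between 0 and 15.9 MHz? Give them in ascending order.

fs/2 = 15.9 MHz.
98.2 MHz mod fs = 2.8 MHz.
2.8 MHz ≤ fs/2 = 15.9 MHz, appears at 2.8 MHz.
57.8 MHz mod fs = 26 MHz.
26 MHz > fs/2 = 15.9 MHz, folds to fs − 26 MHz = 5.8 MHz.
100.8 MHz mod fs = 5.4 MHz.
5.4 MHz ≤ fs/2 = 15.9 MHz, appears at 5.4 MHz.
52.2 MHz mod fs = 20.4 MHz.
20.4 MHz > fs/2 = 15.9 MHz, folds to fs − 20.4 MHz = 11.4 MHz.
Distinct values: {2.8 MHz, 5.4 MHz, 5.8 MHz, 11.4 MHz}.

2.8 MHz, 5.4 MHz, 5.8 MHz, 11.4 MHz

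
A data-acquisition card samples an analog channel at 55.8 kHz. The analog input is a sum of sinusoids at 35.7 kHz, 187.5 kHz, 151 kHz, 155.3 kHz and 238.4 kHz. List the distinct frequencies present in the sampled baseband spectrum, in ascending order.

12.1 kHz, 15.2 kHz, 16.4 kHz, 20.1 kHz

fs/2 = 27.9 kHz.
35.7 kHz > fs/2 = 27.9 kHz, folds to fs − 35.7 kHz = 20.1 kHz.
187.5 kHz mod fs = 20.1 kHz.
20.1 kHz ≤ fs/2 = 27.9 kHz, appears at 20.1 kHz.
151 kHz mod fs = 39.4 kHz.
39.4 kHz > fs/2 = 27.9 kHz, folds to fs − 39.4 kHz = 16.4 kHz.
155.3 kHz mod fs = 43.7 kHz.
43.7 kHz > fs/2 = 27.9 kHz, folds to fs − 43.7 kHz = 12.1 kHz.
238.4 kHz mod fs = 15.2 kHz.
15.2 kHz ≤ fs/2 = 27.9 kHz, appears at 15.2 kHz.
Distinct values: {12.1 kHz, 15.2 kHz, 16.4 kHz, 20.1 kHz}.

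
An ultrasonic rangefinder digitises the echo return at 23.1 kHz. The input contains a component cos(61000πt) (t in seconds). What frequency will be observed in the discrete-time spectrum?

ω = 61000π rad/s → f = ω/(2π) = 30500 Hz = 30.5 kHz.
30.5 kHz mod fs = 7.4 kHz.
7.4 kHz ≤ fs/2 = 11.55 kHz, appears at 7.4 kHz.

7.4 kHz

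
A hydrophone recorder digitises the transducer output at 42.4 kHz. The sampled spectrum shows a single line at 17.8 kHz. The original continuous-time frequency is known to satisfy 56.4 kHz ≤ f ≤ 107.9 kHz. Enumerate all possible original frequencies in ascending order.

60.2 kHz, 67 kHz, 102.6 kHz

Frequencies that alias to 17.8 kHz are k·fs ± 17.8 kHz for integer k ≥ 0.
k=0: 17.8 kHz.
k=1: 24.6 kHz, 60.2 kHz.
k=2: 67 kHz, 102.6 kHz.
k=3: 109.4 kHz, 145 kHz.
Within [56.4 kHz, 107.9 kHz]: 60.2 kHz, 67 kHz, 102.6 kHz.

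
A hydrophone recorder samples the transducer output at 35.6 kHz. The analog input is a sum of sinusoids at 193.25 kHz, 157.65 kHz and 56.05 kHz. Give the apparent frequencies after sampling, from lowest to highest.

fs/2 = 17.8 kHz.
193.25 kHz mod fs = 15.25 kHz.
15.25 kHz ≤ fs/2 = 17.8 kHz, appears at 15.25 kHz.
157.65 kHz mod fs = 15.25 kHz.
15.25 kHz ≤ fs/2 = 17.8 kHz, appears at 15.25 kHz.
56.05 kHz mod fs = 20.45 kHz.
20.45 kHz > fs/2 = 17.8 kHz, folds to fs − 20.45 kHz = 15.15 kHz.
Distinct values: {15.15 kHz, 15.25 kHz}.

15.15 kHz, 15.25 kHz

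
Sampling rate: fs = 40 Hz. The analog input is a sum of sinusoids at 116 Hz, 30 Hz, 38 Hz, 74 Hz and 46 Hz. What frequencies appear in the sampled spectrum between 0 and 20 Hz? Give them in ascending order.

2 Hz, 4 Hz, 6 Hz, 10 Hz

fs/2 = 20 Hz.
116 Hz mod fs = 36 Hz.
36 Hz > fs/2 = 20 Hz, folds to fs − 36 Hz = 4 Hz.
30 Hz > fs/2 = 20 Hz, folds to fs − 30 Hz = 10 Hz.
38 Hz > fs/2 = 20 Hz, folds to fs − 38 Hz = 2 Hz.
74 Hz mod fs = 34 Hz.
34 Hz > fs/2 = 20 Hz, folds to fs − 34 Hz = 6 Hz.
46 Hz mod fs = 6 Hz.
6 Hz ≤ fs/2 = 20 Hz, appears at 6 Hz.
Distinct values: {2 Hz, 4 Hz, 6 Hz, 10 Hz}.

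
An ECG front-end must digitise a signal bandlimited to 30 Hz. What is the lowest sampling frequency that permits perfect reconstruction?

Nyquist rate = 2 × 30 Hz = 60 Hz.

60 Hz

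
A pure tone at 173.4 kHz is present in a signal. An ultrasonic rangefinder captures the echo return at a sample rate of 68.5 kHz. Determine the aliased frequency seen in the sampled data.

173.4 kHz mod fs = 36.4 kHz.
36.4 kHz > fs/2 = 34.25 kHz, folds to fs − 36.4 kHz = 32.1 kHz.

32.1 kHz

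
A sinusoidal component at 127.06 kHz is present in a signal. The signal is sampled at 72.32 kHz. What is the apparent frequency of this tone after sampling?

127.06 kHz mod fs = 54.74 kHz.
54.74 kHz > fs/2 = 36.16 kHz, folds to fs − 54.74 kHz = 17.58 kHz.

17.58 kHz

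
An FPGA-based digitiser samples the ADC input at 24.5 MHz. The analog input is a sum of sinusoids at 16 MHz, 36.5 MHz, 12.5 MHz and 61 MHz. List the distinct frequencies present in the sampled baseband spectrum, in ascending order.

fs/2 = 12.25 MHz.
16 MHz > fs/2 = 12.25 MHz, folds to fs − 16 MHz = 8.5 MHz.
36.5 MHz mod fs = 12 MHz.
12 MHz ≤ fs/2 = 12.25 MHz, appears at 12 MHz.
12.5 MHz > fs/2 = 12.25 MHz, folds to fs − 12.5 MHz = 12 MHz.
61 MHz mod fs = 12 MHz.
12 MHz ≤ fs/2 = 12.25 MHz, appears at 12 MHz.
Distinct values: {8.5 MHz, 12 MHz}.

8.5 MHz, 12 MHz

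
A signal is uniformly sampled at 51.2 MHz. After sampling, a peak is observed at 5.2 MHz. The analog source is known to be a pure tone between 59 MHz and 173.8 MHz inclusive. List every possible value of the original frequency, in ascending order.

97.2 MHz, 107.6 MHz, 148.4 MHz, 158.8 MHz

Frequencies that alias to 5.2 MHz are k·fs ± 5.2 MHz for integer k ≥ 0.
k=0: 5.2 MHz.
k=1: 46 MHz, 56.4 MHz.
k=2: 97.2 MHz, 107.6 MHz.
k=3: 148.4 MHz, 158.8 MHz.
k=4: 199.6 MHz, 210 MHz.
Within [59 MHz, 173.8 MHz]: 97.2 MHz, 107.6 MHz, 148.4 MHz, 158.8 MHz.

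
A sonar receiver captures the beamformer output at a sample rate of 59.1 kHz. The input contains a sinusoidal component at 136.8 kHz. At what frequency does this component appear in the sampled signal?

18.6 kHz

136.8 kHz mod fs = 18.6 kHz.
18.6 kHz ≤ fs/2 = 29.55 kHz, appears at 18.6 kHz.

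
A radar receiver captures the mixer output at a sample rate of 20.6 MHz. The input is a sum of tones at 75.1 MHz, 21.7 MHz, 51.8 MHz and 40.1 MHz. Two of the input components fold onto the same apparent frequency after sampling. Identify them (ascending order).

21.7 MHz, 40.1 MHz

fs/2 = 10.3 MHz.
75.1 MHz mod fs = 13.3 MHz.
13.3 MHz > fs/2 = 10.3 MHz, folds to fs − 13.3 MHz = 7.3 MHz.
21.7 MHz mod fs = 1.1 MHz.
1.1 MHz ≤ fs/2 = 10.3 MHz, appears at 1.1 MHz.
51.8 MHz mod fs = 10.6 MHz.
10.6 MHz > fs/2 = 10.3 MHz, folds to fs − 10.6 MHz = 10 MHz.
40.1 MHz mod fs = 19.5 MHz.
19.5 MHz > fs/2 = 10.3 MHz, folds to fs − 19.5 MHz = 1.1 MHz.
21.7 MHz and 40.1 MHz both map to 1.1 MHz.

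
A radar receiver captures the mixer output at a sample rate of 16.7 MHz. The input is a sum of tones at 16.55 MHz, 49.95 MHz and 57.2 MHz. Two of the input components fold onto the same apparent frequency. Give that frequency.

fs/2 = 8.35 MHz.
16.55 MHz > fs/2 = 8.35 MHz, folds to fs − 16.55 MHz = 0.15 MHz.
49.95 MHz mod fs = 16.55 MHz.
16.55 MHz > fs/2 = 8.35 MHz, folds to fs − 16.55 MHz = 0.15 MHz.
57.2 MHz mod fs = 7.1 MHz.
7.1 MHz ≤ fs/2 = 8.35 MHz, appears at 7.1 MHz.
16.55 MHz and 49.95 MHz both map to 0.15 MHz.

0.15 MHz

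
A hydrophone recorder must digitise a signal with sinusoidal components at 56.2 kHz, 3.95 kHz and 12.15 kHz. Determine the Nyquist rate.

112.4 kHz

Highest-frequency component: 56.2 kHz.
Nyquist rate = 2 × 56.2 kHz = 112.4 kHz.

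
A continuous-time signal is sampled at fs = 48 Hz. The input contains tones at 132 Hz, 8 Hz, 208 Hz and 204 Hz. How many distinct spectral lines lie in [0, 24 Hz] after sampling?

fs/2 = 24 Hz.
132 Hz mod fs = 36 Hz.
36 Hz > fs/2 = 24 Hz, folds to fs − 36 Hz = 12 Hz.
8 Hz ≤ fs/2 = 24 Hz, passes unchanged.
208 Hz mod fs = 16 Hz.
16 Hz ≤ fs/2 = 24 Hz, appears at 16 Hz.
204 Hz mod fs = 12 Hz.
12 Hz ≤ fs/2 = 24 Hz, appears at 12 Hz.
Distinct values: {8 Hz, 12 Hz, 16 Hz} → 3.

3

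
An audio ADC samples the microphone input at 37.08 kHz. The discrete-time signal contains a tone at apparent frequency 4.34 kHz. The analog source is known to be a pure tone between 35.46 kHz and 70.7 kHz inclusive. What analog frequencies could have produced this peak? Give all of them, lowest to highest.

Frequencies that alias to 4.34 kHz are k·fs ± 4.34 kHz for integer k ≥ 0.
k=0: 4.34 kHz.
k=1: 32.74 kHz, 41.42 kHz.
k=2: 69.82 kHz, 78.5 kHz.
k=3: 106.9 kHz, 115.58 kHz.
Within [35.46 kHz, 70.7 kHz]: 41.42 kHz, 69.82 kHz.

41.42 kHz, 69.82 kHz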